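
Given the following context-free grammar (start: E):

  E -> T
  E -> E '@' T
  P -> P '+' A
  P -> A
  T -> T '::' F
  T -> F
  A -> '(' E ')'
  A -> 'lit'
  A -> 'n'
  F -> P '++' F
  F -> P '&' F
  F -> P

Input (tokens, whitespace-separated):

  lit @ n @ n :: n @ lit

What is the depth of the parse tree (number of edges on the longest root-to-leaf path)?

8

[E [E [E [E [T [F [P [A lit]]]]] @ [T [F [P [A n]]]]] @ [T [T [F [P [A n]]]] :: [F [P [A n]]]]] @ [T [F [P [A lit]]]]]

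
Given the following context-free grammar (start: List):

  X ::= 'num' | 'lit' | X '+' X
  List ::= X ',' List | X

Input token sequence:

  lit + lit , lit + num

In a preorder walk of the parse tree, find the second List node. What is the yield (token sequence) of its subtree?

[List [X [X lit] + [X lit]] , [List [X [X lit] + [X num]]]]

lit + num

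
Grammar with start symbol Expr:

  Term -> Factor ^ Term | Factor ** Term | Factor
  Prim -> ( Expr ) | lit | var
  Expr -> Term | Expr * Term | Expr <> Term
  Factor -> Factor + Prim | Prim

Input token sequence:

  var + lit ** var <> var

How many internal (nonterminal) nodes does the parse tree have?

13

[Expr [Expr [Term [Factor [Factor [Prim var]] + [Prim lit]] ** [Term [Factor [Prim var]]]]] <> [Term [Factor [Prim var]]]]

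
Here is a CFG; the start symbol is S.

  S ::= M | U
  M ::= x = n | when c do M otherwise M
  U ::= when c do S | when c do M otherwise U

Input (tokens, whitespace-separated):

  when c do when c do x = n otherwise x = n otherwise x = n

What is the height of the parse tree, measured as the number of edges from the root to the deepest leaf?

[S [M when c do [M when c do [M x = n] otherwise [M x = n]] otherwise [M x = n]]]

4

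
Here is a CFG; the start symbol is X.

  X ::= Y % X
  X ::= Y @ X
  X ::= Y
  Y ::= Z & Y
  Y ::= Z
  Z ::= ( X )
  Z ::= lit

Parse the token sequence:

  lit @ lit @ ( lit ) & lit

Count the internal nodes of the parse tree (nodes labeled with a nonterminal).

[X [Y [Z lit]] @ [X [Y [Z lit]] @ [X [Y [Z ( [X [Y [Z lit]]] )] & [Y [Z lit]]]]]]

14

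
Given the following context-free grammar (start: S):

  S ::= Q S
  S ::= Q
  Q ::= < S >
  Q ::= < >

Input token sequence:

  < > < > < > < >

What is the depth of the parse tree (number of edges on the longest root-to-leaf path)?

[S [Q < >] [S [Q < >] [S [Q < >] [S [Q < >]]]]]

5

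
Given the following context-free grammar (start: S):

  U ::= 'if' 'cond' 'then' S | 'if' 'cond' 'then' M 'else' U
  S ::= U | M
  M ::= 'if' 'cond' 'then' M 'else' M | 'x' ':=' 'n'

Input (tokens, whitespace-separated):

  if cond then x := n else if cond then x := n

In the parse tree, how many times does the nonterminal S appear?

2

[S [U if cond then [M x := n] else [U if cond then [S [M x := n]]]]]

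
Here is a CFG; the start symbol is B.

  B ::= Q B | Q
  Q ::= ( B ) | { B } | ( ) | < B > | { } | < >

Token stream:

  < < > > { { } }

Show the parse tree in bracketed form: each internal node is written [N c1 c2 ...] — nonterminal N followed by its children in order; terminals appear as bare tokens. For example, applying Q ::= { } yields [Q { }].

[B [Q < [B [Q < >]] >] [B [Q { [B [Q { }]] }]]]

B
Q B
< B > B
< Q > B
< < > > B
< < > > Q
< < > > { B }
< < > > { Q }
< < > > { { } }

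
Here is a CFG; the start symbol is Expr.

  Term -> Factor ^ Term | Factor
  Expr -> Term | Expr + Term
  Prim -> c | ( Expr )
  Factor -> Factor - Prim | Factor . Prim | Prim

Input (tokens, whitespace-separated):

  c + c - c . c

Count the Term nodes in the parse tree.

2

[Expr [Expr [Term [Factor [Prim c]]]] + [Term [Factor [Factor [Factor [Prim c]] - [Prim c]] . [Prim c]]]]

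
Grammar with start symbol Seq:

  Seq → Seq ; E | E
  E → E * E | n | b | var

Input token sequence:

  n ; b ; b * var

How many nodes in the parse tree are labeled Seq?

3

[Seq [Seq [Seq [E n]] ; [E b]] ; [E [E b] * [E var]]]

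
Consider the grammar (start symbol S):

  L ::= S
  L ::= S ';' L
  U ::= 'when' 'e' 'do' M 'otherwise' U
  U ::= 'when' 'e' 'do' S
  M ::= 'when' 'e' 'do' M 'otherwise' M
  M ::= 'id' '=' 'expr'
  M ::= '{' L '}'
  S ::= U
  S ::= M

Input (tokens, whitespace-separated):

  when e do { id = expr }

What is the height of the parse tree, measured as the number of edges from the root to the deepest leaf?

[S [U when e do [S [M { [L [S [M id = expr]]] }]]]]

7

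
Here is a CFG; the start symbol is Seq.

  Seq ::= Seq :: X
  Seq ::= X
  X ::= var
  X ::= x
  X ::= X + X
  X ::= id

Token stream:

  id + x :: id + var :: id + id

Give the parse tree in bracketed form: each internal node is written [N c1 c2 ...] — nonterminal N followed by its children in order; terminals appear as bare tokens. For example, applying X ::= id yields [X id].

Seq
Seq :: X
Seq :: X :: X
X :: X :: X
X + X :: X :: X
id + X :: X :: X
id + x :: X :: X
id + x :: X + X :: X
id + x :: id + X :: X
id + x :: id + var :: X
id + x :: id + var :: X + X
id + x :: id + var :: id + X
id + x :: id + var :: id + id

[Seq [Seq [Seq [X [X id] + [X x]]] :: [X [X id] + [X var]]] :: [X [X id] + [X id]]]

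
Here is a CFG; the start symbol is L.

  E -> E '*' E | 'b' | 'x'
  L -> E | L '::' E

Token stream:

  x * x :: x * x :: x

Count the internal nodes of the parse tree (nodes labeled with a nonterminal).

[L [L [L [E [E x] * [E x]]] :: [E [E x] * [E x]]] :: [E x]]

10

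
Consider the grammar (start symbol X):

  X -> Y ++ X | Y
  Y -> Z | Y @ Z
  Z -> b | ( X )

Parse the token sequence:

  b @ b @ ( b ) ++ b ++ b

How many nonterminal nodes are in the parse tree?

[X [Y [Y [Y [Z b]] @ [Z b]] @ [Z ( [X [Y [Z b]]] )]] ++ [X [Y [Z b]] ++ [X [Y [Z b]]]]]

16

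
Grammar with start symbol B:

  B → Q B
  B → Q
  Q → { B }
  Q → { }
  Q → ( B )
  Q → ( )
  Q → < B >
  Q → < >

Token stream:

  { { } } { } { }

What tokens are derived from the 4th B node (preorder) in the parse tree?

[B [Q { [B [Q { }]] }] [B [Q { }] [B [Q { }]]]]

{ }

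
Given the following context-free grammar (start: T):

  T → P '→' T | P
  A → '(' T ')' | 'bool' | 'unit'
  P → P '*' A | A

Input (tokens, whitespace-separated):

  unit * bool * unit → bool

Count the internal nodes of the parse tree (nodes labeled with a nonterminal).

[T [P [P [P [A unit]] * [A bool]] * [A unit]] → [T [P [A bool]]]]

10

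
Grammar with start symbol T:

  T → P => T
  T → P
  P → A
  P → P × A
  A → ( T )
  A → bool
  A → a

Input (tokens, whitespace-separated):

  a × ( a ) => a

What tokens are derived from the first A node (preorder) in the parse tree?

a

[T [P [P [A a]] × [A ( [T [P [A a]]] )]] => [T [P [A a]]]]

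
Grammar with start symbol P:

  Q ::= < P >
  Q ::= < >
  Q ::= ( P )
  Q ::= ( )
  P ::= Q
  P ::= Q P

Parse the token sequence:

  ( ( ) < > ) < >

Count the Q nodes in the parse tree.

[P [Q ( [P [Q ( )] [P [Q < >]]] )] [P [Q < >]]]

4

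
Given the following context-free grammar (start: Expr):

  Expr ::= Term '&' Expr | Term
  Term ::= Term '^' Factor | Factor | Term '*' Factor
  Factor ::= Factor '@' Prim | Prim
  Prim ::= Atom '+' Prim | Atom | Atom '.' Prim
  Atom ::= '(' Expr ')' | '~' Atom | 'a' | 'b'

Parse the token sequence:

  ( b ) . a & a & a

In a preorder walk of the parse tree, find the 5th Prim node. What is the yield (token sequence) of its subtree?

a

[Expr [Term [Factor [Prim [Atom ( [Expr [Term [Factor [Prim [Atom b]]]]] )] . [Prim [Atom a]]]]] & [Expr [Term [Factor [Prim [Atom a]]]] & [Expr [Term [Factor [Prim [Atom a]]]]]]]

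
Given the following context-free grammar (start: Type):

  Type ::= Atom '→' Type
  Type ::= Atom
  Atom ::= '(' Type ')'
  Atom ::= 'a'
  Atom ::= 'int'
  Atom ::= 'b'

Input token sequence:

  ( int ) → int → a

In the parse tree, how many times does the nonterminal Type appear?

[Type [Atom ( [Type [Atom int]] )] → [Type [Atom int] → [Type [Atom a]]]]

4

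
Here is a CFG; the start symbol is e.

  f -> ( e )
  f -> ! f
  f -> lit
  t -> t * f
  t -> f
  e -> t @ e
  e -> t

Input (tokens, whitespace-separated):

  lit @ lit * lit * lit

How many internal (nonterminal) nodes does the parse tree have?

[e [t [f lit]] @ [e [t [t [t [f lit]] * [f lit]] * [f lit]]]]

10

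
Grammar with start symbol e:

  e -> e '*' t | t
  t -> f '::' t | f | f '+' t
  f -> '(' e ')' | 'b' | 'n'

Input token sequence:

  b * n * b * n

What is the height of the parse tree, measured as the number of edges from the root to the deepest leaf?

[e [e [e [e [t [f b]]] * [t [f n]]] * [t [f b]]] * [t [f n]]]

6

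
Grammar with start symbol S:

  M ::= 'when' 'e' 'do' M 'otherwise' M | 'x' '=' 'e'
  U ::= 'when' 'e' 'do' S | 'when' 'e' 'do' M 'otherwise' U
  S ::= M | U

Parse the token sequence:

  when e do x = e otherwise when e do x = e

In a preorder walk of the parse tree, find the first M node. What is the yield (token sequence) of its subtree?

[S [U when e do [M x = e] otherwise [U when e do [S [M x = e]]]]]

x = e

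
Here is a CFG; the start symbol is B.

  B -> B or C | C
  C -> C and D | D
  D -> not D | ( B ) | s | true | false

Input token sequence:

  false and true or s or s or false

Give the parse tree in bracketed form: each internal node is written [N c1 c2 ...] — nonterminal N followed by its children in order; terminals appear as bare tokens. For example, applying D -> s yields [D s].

[B [B [B [B [C [C [D false]] and [D true]]] or [C [D s]]] or [C [D s]]] or [C [D false]]]

B
B or C
B or C or C
B or C or C or C
C or C or C or C
C and D or C or C or C
D and D or C or C or C
false and D or C or C or C
false and true or C or C or C
false and true or D or C or C
false and true or s or C or C
false and true or s or D or C
false and true or s or s or C
false and true or s or s or D
false and true or s or s or false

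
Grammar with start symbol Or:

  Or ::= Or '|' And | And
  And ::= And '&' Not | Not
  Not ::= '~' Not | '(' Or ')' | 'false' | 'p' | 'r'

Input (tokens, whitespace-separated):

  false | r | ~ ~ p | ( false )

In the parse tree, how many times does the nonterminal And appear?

[Or [Or [Or [Or [And [Not false]]] | [And [Not r]]] | [And [Not ~ [Not ~ [Not p]]]]] | [And [Not ( [Or [And [Not false]]] )]]]

5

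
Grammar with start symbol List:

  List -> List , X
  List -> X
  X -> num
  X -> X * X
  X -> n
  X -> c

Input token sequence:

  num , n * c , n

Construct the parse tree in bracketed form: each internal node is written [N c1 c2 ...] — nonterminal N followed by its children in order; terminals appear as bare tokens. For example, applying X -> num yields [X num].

[List [List [List [X num]] , [X [X n] * [X c]]] , [X n]]

List
List , X
List , X , X
X , X , X
num , X , X
num , X * X , X
num , n * X , X
num , n * c , X
num , n * c , n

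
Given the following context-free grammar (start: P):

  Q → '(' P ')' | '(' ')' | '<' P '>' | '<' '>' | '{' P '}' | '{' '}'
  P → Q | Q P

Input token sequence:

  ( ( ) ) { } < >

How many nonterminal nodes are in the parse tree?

8

[P [Q ( [P [Q ( )]] )] [P [Q { }] [P [Q < >]]]]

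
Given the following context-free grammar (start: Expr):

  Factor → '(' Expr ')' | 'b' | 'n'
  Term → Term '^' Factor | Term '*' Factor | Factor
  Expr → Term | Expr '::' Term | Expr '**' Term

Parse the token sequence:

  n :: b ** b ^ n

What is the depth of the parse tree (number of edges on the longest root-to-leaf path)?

5

[Expr [Expr [Expr [Term [Factor n]]] :: [Term [Factor b]]] ** [Term [Term [Factor b]] ^ [Factor n]]]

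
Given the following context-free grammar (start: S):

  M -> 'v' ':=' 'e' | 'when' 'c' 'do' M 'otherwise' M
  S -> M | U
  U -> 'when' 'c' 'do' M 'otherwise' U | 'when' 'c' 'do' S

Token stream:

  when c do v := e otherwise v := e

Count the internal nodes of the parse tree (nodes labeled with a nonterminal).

4

[S [M when c do [M v := e] otherwise [M v := e]]]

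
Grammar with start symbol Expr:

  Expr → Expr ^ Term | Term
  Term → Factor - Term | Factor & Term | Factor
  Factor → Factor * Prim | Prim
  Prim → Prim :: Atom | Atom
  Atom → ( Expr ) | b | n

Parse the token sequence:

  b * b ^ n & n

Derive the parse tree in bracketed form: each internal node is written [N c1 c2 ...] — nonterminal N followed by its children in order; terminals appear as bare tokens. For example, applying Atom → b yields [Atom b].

Expr
Expr ^ Term
Term ^ Term
Factor ^ Term
Factor * Prim ^ Term
Prim * Prim ^ Term
Atom * Prim ^ Term
b * Prim ^ Term
b * Atom ^ Term
b * b ^ Term
b * b ^ Factor & Term
b * b ^ Prim & Term
b * b ^ Atom & Term
b * b ^ n & Term
b * b ^ n & Factor
b * b ^ n & Prim
b * b ^ n & Atom
b * b ^ n & n

[Expr [Expr [Term [Factor [Factor [Prim [Atom b]]] * [Prim [Atom b]]]]] ^ [Term [Factor [Prim [Atom n]]] & [Term [Factor [Prim [Atom n]]]]]]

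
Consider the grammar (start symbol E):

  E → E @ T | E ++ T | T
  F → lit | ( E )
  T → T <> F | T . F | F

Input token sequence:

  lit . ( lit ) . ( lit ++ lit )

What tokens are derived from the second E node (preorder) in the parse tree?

lit

[E [T [T [T [F lit]] . [F ( [E [T [F lit]]] )]] . [F ( [E [E [T [F lit]]] ++ [T [F lit]]] )]]]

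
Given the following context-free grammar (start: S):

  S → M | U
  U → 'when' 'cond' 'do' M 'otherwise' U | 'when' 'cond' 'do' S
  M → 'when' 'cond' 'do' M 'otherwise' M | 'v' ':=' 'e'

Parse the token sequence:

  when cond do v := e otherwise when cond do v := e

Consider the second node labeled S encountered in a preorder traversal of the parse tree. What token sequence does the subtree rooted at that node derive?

v := e

[S [U when cond do [M v := e] otherwise [U when cond do [S [M v := e]]]]]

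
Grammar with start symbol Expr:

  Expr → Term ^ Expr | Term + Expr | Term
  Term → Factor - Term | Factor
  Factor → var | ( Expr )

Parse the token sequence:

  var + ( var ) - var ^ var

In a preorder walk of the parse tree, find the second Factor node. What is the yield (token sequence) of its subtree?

[Expr [Term [Factor var]] + [Expr [Term [Factor ( [Expr [Term [Factor var]]] )] - [Term [Factor var]]] ^ [Expr [Term [Factor var]]]]]

( var )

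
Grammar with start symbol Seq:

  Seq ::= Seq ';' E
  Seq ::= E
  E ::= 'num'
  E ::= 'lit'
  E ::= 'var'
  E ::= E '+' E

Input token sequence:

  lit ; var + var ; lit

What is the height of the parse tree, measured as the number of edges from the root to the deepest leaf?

[Seq [Seq [Seq [E lit]] ; [E [E var] + [E var]]] ; [E lit]]

4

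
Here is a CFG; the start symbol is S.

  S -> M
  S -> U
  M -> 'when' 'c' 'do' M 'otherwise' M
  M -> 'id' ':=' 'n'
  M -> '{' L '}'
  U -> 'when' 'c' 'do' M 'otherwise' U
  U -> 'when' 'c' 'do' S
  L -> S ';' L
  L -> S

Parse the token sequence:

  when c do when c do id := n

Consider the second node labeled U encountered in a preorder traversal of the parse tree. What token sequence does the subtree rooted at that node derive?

[S [U when c do [S [U when c do [S [M id := n]]]]]]

when c do id := n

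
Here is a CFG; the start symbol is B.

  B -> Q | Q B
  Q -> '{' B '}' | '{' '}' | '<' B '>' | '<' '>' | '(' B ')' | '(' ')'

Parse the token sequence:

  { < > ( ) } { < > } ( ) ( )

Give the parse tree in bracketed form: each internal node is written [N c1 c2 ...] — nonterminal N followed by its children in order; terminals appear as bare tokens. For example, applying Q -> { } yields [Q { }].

[B [Q { [B [Q < >] [B [Q ( )]]] }] [B [Q { [B [Q < >]] }] [B [Q ( )] [B [Q ( )]]]]]

B
Q B
{ B } B
{ Q B } B
{ < > B } B
{ < > Q } B
{ < > ( ) } B
{ < > ( ) } Q B
{ < > ( ) } { B } B
{ < > ( ) } { Q } B
{ < > ( ) } { < > } B
{ < > ( ) } { < > } Q B
{ < > ( ) } { < > } ( ) B
{ < > ( ) } { < > } ( ) Q
{ < > ( ) } { < > } ( ) ( )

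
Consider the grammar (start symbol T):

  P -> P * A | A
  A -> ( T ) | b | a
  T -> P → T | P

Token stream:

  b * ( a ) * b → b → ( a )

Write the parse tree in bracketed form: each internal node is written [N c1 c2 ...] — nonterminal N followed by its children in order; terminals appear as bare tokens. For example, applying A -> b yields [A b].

T
P → T
P * A → T
P * A * A → T
A * A * A → T
b * A * A → T
b * ( T ) * A → T
b * ( P ) * A → T
b * ( A ) * A → T
b * ( a ) * A → T
b * ( a ) * b → T
b * ( a ) * b → P → T
b * ( a ) * b → A → T
b * ( a ) * b → b → T
b * ( a ) * b → b → P
b * ( a ) * b → b → A
b * ( a ) * b → b → ( T )
b * ( a ) * b → b → ( P )
b * ( a ) * b → b → ( A )
b * ( a ) * b → b → ( a )

[T [P [P [P [A b]] * [A ( [T [P [A a]]] )]] * [A b]] → [T [P [A b]] → [T [P [A ( [T [P [A a]]] )]]]]]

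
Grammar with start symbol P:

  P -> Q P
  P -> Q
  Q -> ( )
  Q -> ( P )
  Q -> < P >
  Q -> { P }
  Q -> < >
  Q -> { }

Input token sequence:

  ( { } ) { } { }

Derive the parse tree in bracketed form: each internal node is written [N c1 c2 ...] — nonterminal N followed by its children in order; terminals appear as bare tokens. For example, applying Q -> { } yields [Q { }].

P
Q P
( P ) P
( Q ) P
( { } ) P
( { } ) Q P
( { } ) { } P
( { } ) { } Q
( { } ) { } { }

[P [Q ( [P [Q { }]] )] [P [Q { }] [P [Q { }]]]]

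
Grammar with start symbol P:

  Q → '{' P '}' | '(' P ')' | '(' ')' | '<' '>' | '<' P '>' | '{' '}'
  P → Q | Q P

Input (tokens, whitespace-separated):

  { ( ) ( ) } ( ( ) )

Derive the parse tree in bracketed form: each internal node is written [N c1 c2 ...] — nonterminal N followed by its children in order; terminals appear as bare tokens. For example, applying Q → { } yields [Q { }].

[P [Q { [P [Q ( )] [P [Q ( )]]] }] [P [Q ( [P [Q ( )]] )]]]

P
Q P
{ P } P
{ Q P } P
{ ( ) P } P
{ ( ) Q } P
{ ( ) ( ) } P
{ ( ) ( ) } Q
{ ( ) ( ) } ( P )
{ ( ) ( ) } ( Q )
{ ( ) ( ) } ( ( ) )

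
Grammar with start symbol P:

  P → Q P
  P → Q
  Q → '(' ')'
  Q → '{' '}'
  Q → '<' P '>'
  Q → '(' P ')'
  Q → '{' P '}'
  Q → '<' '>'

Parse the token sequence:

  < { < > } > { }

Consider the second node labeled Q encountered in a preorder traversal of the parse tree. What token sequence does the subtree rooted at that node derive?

[P [Q < [P [Q { [P [Q < >]] }]] >] [P [Q { }]]]

{ < > }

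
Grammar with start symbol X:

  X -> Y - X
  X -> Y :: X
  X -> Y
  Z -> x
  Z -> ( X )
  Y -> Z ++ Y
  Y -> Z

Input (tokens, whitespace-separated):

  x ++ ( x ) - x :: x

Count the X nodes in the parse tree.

[X [Y [Z x] ++ [Y [Z ( [X [Y [Z x]]] )]]] - [X [Y [Z x]] :: [X [Y [Z x]]]]]

4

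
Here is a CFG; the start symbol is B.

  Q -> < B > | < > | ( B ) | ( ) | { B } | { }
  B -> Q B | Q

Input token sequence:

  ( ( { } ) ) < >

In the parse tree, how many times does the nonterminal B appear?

4

[B [Q ( [B [Q ( [B [Q { }]] )]] )] [B [Q < >]]]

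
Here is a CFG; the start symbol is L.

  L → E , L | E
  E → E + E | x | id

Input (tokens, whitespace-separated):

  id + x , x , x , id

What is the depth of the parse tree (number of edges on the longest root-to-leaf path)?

5

[L [E [E id] + [E x]] , [L [E x] , [L [E x] , [L [E id]]]]]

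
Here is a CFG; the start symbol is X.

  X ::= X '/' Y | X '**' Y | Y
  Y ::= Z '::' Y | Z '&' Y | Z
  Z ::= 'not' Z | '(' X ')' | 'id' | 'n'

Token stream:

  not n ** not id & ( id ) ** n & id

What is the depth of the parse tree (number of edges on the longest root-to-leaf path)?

[X [X [X [Y [Z not [Z n]]]] ** [Y [Z not [Z id]] & [Y [Z ( [X [Y [Z id]]] )]]]] ** [Y [Z n] & [Y [Z id]]]]

8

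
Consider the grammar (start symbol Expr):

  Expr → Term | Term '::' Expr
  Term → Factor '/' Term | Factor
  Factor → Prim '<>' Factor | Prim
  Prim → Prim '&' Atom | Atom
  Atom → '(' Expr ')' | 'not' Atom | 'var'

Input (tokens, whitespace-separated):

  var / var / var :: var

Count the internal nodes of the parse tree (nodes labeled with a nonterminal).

18

[Expr [Term [Factor [Prim [Atom var]]] / [Term [Factor [Prim [Atom var]]] / [Term [Factor [Prim [Atom var]]]]]] :: [Expr [Term [Factor [Prim [Atom var]]]]]]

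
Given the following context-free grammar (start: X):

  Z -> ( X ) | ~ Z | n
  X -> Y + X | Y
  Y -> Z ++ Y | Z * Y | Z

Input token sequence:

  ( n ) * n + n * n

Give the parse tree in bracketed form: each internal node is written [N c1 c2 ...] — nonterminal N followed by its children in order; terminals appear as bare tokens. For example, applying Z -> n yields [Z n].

X
Y + X
Z * Y + X
( X ) * Y + X
( Y ) * Y + X
( Z ) * Y + X
( n ) * Y + X
( n ) * Z + X
( n ) * n + X
( n ) * n + Y
( n ) * n + Z * Y
( n ) * n + n * Y
( n ) * n + n * Z
( n ) * n + n * n

[X [Y [Z ( [X [Y [Z n]]] )] * [Y [Z n]]] + [X [Y [Z n] * [Y [Z n]]]]]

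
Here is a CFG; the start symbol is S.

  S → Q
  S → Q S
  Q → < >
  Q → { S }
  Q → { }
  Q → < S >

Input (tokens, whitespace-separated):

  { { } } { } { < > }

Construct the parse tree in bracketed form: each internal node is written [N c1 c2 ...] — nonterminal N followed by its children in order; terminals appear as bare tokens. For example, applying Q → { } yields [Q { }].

[S [Q { [S [Q { }]] }] [S [Q { }] [S [Q { [S [Q < >]] }]]]]

S
Q S
{ S } S
{ Q } S
{ { } } S
{ { } } Q S
{ { } } { } S
{ { } } { } Q
{ { } } { } { S }
{ { } } { } { Q }
{ { } } { } { < > }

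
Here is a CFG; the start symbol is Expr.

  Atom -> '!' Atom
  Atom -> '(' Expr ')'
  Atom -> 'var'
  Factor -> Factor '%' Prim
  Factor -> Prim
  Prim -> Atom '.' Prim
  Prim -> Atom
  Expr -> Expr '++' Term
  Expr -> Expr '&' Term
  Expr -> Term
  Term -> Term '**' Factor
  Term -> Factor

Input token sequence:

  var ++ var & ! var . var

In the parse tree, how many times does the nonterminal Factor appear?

[Expr [Expr [Expr [Term [Factor [Prim [Atom var]]]]] ++ [Term [Factor [Prim [Atom var]]]]] & [Term [Factor [Prim [Atom ! [Atom var]] . [Prim [Atom var]]]]]]

3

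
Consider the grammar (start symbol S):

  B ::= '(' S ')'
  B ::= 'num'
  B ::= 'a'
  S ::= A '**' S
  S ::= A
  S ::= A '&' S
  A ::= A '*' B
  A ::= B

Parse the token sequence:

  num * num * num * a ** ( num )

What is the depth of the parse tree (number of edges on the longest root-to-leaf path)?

[S [A [A [A [A [B num]] * [B num]] * [B num]] * [B a]] ** [S [A [B ( [S [A [B num]]] )]]]]

7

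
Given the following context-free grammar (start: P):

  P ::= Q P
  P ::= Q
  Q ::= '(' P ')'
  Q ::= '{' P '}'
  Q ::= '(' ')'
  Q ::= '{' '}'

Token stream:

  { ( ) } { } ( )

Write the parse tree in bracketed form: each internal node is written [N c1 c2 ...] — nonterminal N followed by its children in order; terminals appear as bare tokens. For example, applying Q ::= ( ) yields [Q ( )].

P
Q P
{ P } P
{ Q } P
{ ( ) } P
{ ( ) } Q P
{ ( ) } { } P
{ ( ) } { } Q
{ ( ) } { } ( )

[P [Q { [P [Q ( )]] }] [P [Q { }] [P [Q ( )]]]]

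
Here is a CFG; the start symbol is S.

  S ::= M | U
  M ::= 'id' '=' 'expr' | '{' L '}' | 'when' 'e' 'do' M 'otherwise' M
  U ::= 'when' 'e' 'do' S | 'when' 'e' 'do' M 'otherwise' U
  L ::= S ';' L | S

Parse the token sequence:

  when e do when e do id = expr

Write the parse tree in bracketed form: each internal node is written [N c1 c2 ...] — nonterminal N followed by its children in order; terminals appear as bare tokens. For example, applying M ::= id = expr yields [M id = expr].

S
U
when e do S
when e do U
when e do when e do S
when e do when e do M
when e do when e do id = expr

[S [U when e do [S [U when e do [S [M id = expr]]]]]]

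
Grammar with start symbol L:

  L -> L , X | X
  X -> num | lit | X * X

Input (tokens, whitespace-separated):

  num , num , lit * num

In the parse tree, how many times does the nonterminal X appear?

5

[L [L [L [X num]] , [X num]] , [X [X lit] * [X num]]]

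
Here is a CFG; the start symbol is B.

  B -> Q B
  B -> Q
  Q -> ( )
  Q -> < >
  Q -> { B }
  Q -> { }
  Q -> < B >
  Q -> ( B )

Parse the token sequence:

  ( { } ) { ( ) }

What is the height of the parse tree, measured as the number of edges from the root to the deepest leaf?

[B [Q ( [B [Q { }]] )] [B [Q { [B [Q ( )]] }]]]

5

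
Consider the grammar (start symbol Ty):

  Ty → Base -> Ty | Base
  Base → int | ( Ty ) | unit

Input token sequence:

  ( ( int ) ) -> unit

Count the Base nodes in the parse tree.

[Ty [Base ( [Ty [Base ( [Ty [Base int]] )]] )] -> [Ty [Base unit]]]

4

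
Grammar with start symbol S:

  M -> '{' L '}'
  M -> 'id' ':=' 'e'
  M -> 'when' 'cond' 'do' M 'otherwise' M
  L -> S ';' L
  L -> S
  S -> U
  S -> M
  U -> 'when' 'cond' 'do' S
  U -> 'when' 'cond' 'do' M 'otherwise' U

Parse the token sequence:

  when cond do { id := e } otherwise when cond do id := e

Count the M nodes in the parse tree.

3

[S [U when cond do [M { [L [S [M id := e]]] }] otherwise [U when cond do [S [M id := e]]]]]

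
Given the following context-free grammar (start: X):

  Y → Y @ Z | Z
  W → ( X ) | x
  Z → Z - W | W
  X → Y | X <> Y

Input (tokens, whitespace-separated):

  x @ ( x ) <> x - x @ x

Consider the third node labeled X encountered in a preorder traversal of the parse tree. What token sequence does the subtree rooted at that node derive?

x

[X [X [Y [Y [Z [W x]]] @ [Z [W ( [X [Y [Z [W x]]]] )]]]] <> [Y [Y [Z [Z [W x]] - [W x]]] @ [Z [W x]]]]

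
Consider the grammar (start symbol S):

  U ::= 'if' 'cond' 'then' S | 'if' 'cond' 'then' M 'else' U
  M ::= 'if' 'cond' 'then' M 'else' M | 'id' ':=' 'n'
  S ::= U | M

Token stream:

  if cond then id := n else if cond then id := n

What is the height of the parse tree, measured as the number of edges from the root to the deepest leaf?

5

[S [U if cond then [M id := n] else [U if cond then [S [M id := n]]]]]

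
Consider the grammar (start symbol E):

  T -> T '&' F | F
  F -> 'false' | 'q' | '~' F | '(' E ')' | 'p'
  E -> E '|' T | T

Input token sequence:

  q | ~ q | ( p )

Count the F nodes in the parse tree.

[E [E [E [T [F q]]] | [T [F ~ [F q]]]] | [T [F ( [E [T [F p]]] )]]]

5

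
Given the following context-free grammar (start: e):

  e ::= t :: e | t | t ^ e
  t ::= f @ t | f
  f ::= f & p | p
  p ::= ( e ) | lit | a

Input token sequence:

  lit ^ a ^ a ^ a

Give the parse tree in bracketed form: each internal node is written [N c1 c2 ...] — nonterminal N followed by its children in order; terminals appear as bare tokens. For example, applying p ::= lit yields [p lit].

[e [t [f [p lit]]] ^ [e [t [f [p a]]] ^ [e [t [f [p a]]] ^ [e [t [f [p a]]]]]]]

e
t ^ e
f ^ e
p ^ e
lit ^ e
lit ^ t ^ e
lit ^ f ^ e
lit ^ p ^ e
lit ^ a ^ e
lit ^ a ^ t ^ e
lit ^ a ^ f ^ e
lit ^ a ^ p ^ e
lit ^ a ^ a ^ e
lit ^ a ^ a ^ t
lit ^ a ^ a ^ f
lit ^ a ^ a ^ p
lit ^ a ^ a ^ a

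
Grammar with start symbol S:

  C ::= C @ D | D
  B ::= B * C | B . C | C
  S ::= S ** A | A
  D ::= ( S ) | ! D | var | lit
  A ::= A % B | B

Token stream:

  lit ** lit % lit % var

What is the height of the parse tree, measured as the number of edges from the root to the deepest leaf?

7

[S [S [A [B [C [D lit]]]]] ** [A [A [A [B [C [D lit]]]] % [B [C [D lit]]]] % [B [C [D var]]]]]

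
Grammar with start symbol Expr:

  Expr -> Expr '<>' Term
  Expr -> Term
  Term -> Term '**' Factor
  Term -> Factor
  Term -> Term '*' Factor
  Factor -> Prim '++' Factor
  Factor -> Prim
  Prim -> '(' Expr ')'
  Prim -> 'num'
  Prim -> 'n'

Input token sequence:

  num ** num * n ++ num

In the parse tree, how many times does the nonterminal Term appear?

[Expr [Term [Term [Term [Factor [Prim num]]] ** [Factor [Prim num]]] * [Factor [Prim n] ++ [Factor [Prim num]]]]]

3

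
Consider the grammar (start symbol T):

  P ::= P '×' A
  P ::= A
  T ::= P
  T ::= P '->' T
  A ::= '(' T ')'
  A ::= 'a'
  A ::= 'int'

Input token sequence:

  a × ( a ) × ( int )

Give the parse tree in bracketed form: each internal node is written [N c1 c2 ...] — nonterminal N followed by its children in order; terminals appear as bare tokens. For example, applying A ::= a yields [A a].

T
P
P × A
P × A × A
A × A × A
a × A × A
a × ( T ) × A
a × ( P ) × A
a × ( A ) × A
a × ( a ) × A
a × ( a ) × ( T )
a × ( a ) × ( P )
a × ( a ) × ( A )
a × ( a ) × ( int )

[T [P [P [P [A a]] × [A ( [T [P [A a]]] )]] × [A ( [T [P [A int]]] )]]]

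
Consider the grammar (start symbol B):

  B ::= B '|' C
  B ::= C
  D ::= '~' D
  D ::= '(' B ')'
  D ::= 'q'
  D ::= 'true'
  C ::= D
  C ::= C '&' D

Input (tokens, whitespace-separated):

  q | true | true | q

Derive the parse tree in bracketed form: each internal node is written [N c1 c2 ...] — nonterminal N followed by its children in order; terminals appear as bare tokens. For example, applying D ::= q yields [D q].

B
B | C
B | C | C
B | C | C | C
C | C | C | C
D | C | C | C
q | C | C | C
q | D | C | C
q | true | C | C
q | true | D | C
q | true | true | C
q | true | true | D
q | true | true | q

[B [B [B [B [C [D q]]] | [C [D true]]] | [C [D true]]] | [C [D q]]]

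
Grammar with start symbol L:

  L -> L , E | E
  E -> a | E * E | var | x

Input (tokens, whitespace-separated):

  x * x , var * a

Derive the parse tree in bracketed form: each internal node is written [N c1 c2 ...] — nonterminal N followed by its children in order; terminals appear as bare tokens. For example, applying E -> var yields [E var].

[L [L [E [E x] * [E x]]] , [E [E var] * [E a]]]

L
L , E
E , E
E * E , E
x * E , E
x * x , E
x * x , E * E
x * x , var * E
x * x , var * a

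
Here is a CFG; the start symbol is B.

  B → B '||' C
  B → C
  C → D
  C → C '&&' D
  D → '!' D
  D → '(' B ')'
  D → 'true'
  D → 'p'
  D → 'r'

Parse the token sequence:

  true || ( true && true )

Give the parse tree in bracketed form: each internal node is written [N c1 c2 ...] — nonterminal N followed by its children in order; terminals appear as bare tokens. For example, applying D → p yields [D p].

B
B || C
C || C
D || C
true || C
true || D
true || ( B )
true || ( C )
true || ( C && D )
true || ( D && D )
true || ( true && D )
true || ( true && true )

[B [B [C [D true]]] || [C [D ( [B [C [C [D true]] && [D true]]] )]]]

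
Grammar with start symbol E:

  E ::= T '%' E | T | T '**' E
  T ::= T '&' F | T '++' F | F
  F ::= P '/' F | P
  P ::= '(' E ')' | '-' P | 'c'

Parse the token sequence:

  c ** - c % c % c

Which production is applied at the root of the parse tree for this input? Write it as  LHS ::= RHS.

E ::= T '**' E

[E [T [F [P c]]] ** [E [T [F [P - [P c]]]] % [E [T [F [P c]]] % [E [T [F [P c]]]]]]]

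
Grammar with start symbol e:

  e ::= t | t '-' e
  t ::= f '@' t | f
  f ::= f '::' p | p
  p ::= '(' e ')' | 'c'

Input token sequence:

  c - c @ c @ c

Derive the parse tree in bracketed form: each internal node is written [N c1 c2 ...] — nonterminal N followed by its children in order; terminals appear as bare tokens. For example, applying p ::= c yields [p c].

e
t - e
f - e
p - e
c - e
c - t
c - f @ t
c - p @ t
c - c @ t
c - c @ f @ t
c - c @ p @ t
c - c @ c @ t
c - c @ c @ f
c - c @ c @ p
c - c @ c @ c

[e [t [f [p c]]] - [e [t [f [p c]] @ [t [f [p c]] @ [t [f [p c]]]]]]]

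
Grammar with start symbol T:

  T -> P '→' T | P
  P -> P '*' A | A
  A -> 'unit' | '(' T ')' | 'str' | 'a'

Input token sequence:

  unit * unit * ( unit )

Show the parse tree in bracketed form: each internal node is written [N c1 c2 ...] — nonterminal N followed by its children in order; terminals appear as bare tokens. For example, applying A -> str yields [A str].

T
P
P * A
P * A * A
A * A * A
unit * A * A
unit * unit * A
unit * unit * ( T )
unit * unit * ( P )
unit * unit * ( A )
unit * unit * ( unit )

[T [P [P [P [A unit]] * [A unit]] * [A ( [T [P [A unit]]] )]]]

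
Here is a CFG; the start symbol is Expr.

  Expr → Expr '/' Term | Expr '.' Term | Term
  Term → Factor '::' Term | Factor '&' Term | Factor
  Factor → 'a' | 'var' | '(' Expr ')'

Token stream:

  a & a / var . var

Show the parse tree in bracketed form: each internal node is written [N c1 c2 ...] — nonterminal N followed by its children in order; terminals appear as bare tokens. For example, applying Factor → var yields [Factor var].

Expr
Expr . Term
Expr / Term . Term
Term / Term . Term
Factor & Term / Term . Term
a & Term / Term . Term
a & Factor / Term . Term
a & a / Term . Term
a & a / Factor . Term
a & a / var . Term
a & a / var . Factor
a & a / var . var

[Expr [Expr [Expr [Term [Factor a] & [Term [Factor a]]]] / [Term [Factor var]]] . [Term [Factor var]]]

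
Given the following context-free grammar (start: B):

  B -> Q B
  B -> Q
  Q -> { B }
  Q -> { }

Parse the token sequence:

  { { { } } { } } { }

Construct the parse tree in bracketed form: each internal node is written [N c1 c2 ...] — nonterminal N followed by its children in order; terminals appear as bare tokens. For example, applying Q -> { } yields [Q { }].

[B [Q { [B [Q { [B [Q { }]] }] [B [Q { }]]] }] [B [Q { }]]]

B
Q B
{ B } B
{ Q B } B
{ { B } B } B
{ { Q } B } B
{ { { } } B } B
{ { { } } Q } B
{ { { } } { } } B
{ { { } } { } } Q
{ { { } } { } } { }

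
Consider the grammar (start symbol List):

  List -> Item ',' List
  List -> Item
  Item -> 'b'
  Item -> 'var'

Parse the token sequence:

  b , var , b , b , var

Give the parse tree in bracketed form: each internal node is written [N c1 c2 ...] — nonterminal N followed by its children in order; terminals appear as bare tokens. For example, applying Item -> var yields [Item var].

[List [Item b] , [List [Item var] , [List [Item b] , [List [Item b] , [List [Item var]]]]]]

List
Item , List
b , List
b , Item , List
b , var , List
b , var , Item , List
b , var , b , List
b , var , b , Item , List
b , var , b , b , List
b , var , b , b , Item
b , var , b , b , var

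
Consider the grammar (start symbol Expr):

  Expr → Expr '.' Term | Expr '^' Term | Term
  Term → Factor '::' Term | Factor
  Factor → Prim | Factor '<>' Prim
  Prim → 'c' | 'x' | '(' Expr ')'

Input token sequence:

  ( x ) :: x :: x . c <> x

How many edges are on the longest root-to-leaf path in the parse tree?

[Expr [Expr [Term [Factor [Prim ( [Expr [Term [Factor [Prim x]]]] )]] :: [Term [Factor [Prim x]] :: [Term [Factor [Prim x]]]]]] . [Term [Factor [Factor [Prim c]] <> [Prim x]]]]

9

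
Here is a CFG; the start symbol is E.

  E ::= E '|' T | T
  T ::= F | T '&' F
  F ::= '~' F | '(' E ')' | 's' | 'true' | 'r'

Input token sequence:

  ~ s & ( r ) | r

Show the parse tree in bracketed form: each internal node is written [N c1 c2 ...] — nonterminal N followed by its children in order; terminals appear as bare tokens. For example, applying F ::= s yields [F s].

[E [E [T [T [F ~ [F s]]] & [F ( [E [T [F r]]] )]]] | [T [F r]]]

E
E | T
T | T
T & F | T
F & F | T
~ F & F | T
~ s & F | T
~ s & ( E ) | T
~ s & ( T ) | T
~ s & ( F ) | T
~ s & ( r ) | T
~ s & ( r ) | F
~ s & ( r ) | r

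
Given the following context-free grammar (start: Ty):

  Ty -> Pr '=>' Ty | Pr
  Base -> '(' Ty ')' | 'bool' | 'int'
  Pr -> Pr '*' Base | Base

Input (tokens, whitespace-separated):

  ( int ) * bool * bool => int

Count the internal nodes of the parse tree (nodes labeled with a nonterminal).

[Ty [Pr [Pr [Pr [Base ( [Ty [Pr [Base int]]] )]] * [Base bool]] * [Base bool]] => [Ty [Pr [Base int]]]]

13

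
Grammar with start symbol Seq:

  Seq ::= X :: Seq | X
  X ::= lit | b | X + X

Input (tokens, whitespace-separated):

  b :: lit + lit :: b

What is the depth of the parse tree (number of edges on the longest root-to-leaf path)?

4

[Seq [X b] :: [Seq [X [X lit] + [X lit]] :: [Seq [X b]]]]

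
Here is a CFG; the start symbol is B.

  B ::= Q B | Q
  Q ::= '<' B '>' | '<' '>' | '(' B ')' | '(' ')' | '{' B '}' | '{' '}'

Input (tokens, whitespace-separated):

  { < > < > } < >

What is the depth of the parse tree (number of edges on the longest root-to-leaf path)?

[B [Q { [B [Q < >] [B [Q < >]]] }] [B [Q < >]]]

5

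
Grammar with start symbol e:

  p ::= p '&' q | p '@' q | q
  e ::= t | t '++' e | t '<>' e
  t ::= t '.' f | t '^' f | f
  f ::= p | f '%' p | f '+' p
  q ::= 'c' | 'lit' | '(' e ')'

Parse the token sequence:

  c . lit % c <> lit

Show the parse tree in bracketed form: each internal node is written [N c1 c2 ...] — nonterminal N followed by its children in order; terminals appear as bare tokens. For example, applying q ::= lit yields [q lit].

[e [t [t [f [p [q c]]]] . [f [f [p [q lit]]] % [p [q c]]]] <> [e [t [f [p [q lit]]]]]]

e
t <> e
t . f <> e
f . f <> e
p . f <> e
q . f <> e
c . f <> e
c . f % p <> e
c . p % p <> e
c . q % p <> e
c . lit % p <> e
c . lit % q <> e
c . lit % c <> e
c . lit % c <> t
c . lit % c <> f
c . lit % c <> p
c . lit % c <> q
c . lit % c <> lit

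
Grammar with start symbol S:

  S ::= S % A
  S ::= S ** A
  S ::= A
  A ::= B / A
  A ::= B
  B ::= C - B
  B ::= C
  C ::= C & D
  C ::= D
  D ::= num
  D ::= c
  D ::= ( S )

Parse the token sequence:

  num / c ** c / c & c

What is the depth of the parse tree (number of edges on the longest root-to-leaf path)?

7

[S [S [A [B [C [D num]]] / [A [B [C [D c]]]]]] ** [A [B [C [D c]]] / [A [B [C [C [D c]] & [D c]]]]]]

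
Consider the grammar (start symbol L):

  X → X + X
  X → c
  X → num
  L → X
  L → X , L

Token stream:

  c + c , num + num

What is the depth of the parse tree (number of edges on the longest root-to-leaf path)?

4

[L [X [X c] + [X c]] , [L [X [X num] + [X num]]]]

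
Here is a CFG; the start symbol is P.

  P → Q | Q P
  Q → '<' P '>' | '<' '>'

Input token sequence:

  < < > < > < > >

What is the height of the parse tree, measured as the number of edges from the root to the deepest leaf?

[P [Q < [P [Q < >] [P [Q < >] [P [Q < >]]]] >]]

6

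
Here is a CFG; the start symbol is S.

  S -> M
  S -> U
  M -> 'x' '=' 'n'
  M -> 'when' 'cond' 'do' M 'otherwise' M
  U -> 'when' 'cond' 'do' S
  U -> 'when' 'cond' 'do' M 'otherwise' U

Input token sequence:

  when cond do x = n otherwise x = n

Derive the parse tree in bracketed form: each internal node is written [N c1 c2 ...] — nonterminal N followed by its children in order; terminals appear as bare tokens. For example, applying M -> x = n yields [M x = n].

[S [M when cond do [M x = n] otherwise [M x = n]]]

S
M
when cond do M otherwise M
when cond do x = n otherwise M
when cond do x = n otherwise x = n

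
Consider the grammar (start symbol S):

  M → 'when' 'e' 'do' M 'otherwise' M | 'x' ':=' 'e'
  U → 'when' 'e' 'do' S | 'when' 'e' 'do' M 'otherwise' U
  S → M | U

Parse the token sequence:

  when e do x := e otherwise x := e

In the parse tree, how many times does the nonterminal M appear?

3

[S [M when e do [M x := e] otherwise [M x := e]]]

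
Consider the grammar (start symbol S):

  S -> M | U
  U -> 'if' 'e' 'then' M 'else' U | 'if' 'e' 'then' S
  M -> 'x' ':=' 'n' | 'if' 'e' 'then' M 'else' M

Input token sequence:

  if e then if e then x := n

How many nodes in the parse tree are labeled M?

[S [U if e then [S [U if e then [S [M x := n]]]]]]

1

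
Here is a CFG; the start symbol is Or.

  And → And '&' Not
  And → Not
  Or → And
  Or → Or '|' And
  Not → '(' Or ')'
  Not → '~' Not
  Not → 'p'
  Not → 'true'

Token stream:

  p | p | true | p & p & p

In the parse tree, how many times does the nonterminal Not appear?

[Or [Or [Or [Or [And [Not p]]] | [And [Not p]]] | [And [Not true]]] | [And [And [And [Not p]] & [Not p]] & [Not p]]]

6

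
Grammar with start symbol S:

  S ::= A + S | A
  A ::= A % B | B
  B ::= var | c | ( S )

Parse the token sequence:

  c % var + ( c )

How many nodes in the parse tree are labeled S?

[S [A [A [B c]] % [B var]] + [S [A [B ( [S [A [B c]]] )]]]]

3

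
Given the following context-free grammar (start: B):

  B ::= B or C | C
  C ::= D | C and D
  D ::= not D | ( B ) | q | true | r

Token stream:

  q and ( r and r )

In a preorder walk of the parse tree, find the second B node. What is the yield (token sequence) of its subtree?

r and r

[B [C [C [D q]] and [D ( [B [C [C [D r]] and [D r]]] )]]]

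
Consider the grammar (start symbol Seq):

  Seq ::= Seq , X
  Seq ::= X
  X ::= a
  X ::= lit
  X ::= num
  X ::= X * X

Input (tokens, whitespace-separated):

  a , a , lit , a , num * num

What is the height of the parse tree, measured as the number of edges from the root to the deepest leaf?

6

[Seq [Seq [Seq [Seq [Seq [X a]] , [X a]] , [X lit]] , [X a]] , [X [X num] * [X num]]]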